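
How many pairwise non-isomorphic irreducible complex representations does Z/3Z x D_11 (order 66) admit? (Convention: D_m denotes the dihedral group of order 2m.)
21

Details: The number of irreducible complex representations of a finite group equals its number of conjugacy classes. For a direct product, #classes(G x H) = #classes(G) * #classes(H). Z/3Z has 3 classes (abelian), D_11 has 7 classes, so 3 * 7 = 21, so Z/3Z x D_11 (order 66) has exactly 21 irreducible complex representations.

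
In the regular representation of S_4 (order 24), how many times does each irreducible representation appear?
Each irreducible V_i of dimension d_i appears with multiplicity d_i, i.e. rho_reg = (direct sum over all irreducibles V_i) d_i V_i. The irreducible dimensions for S_4 are 1, 1, 2, 3, 3: 2 irreducibles of dimension 1, each with multiplicity 1; 1 irreducible of dimension 2, with multiplicity 2; 2 irreducibles of dimension 3, each with multiplicity 3. Total dimension 2*1*1 + 1*2*2 + 2*3*3 = 24 = |G|.

Explanation: General theorem: in the regular representation of a finite group G, each irreducible appears with multiplicity equal to its dimension. Check: dim(rho_reg) = sum d_i^2 = 1 + 1 + 4 + 9 + 9 = 24 = |G|.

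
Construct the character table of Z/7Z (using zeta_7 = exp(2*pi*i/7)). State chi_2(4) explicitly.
Character table of Z/7Z (irreps indexed chi_0,...,chi_6 with chi_k(m) = zeta_7^(k*m), zeta_7 = exp(2*pi*i/7)):
  irrep \ class  {0} (size 1)  {1} (size 1)    {2} (size 1)    {3} (size 1)    {4} (size 1)    {5} (size 1)    {6} (size 1)  
  chi_0          1             1               1               1               1               1               1             
  chi_1          1             exp(2*I*pi/7)   exp(4*I*pi/7)   exp(6*I*pi/7)   exp(-6*I*pi/7)  exp(-4*I*pi/7)  exp(-2*I*pi/7)
  chi_2          1             exp(4*I*pi/7)   exp(-6*I*pi/7)  exp(-2*I*pi/7)  exp(2*I*pi/7)   exp(6*I*pi/7)   exp(-4*I*pi/7)
  chi_3          1             exp(6*I*pi/7)   exp(-2*I*pi/7)  exp(4*I*pi/7)   exp(-4*I*pi/7)  exp(2*I*pi/7)   exp(-6*I*pi/7)
  chi_4          1             exp(-6*I*pi/7)  exp(2*I*pi/7)   exp(-4*I*pi/7)  exp(4*I*pi/7)   exp(-2*I*pi/7)  exp(6*I*pi/7) 
  chi_5          1             exp(-4*I*pi/7)  exp(6*I*pi/7)   exp(2*I*pi/7)   exp(-2*I*pi/7)  exp(-6*I*pi/7)  exp(4*I*pi/7) 
  chi_6          1             exp(-2*I*pi/7)  exp(-4*I*pi/7)  exp(-6*I*pi/7)  exp(6*I*pi/7)   exp(4*I*pi/7)   exp(2*I*pi/7) 

Spot check: chi_2(4) = zeta_7^(2*4) = zeta_7^8 = exp(2*I*pi/7).

Justification: Z/7Z is abelian, so all 7 irreducible complex representations are 1-dimensional. They are given by chi_k(m) = zeta_7^(k*m) for k = 0,...,6. Row orthogonality: sum_m chi_k(m) conj(chi_l(m)) = 7 * [k = l].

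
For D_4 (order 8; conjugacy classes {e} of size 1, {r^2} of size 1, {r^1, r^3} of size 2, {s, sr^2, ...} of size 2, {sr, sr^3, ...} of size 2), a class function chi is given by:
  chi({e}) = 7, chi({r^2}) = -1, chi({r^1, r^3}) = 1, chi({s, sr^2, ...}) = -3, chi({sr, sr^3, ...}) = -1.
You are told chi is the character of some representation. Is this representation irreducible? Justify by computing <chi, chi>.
Not irreducible (reducible): <chi, chi> = 9 > 1.

Reasoning: <chi, chi> = (1/|G|) sum_C |C| * |chi(C)|^2 = (1/8)[1*|7|^2 + 1*|-1|^2 + 2*|1|^2 + 2*|-3|^2 + 2*|-1|^2]
  = (1/8)[(49) + (1) + (2) + (18) + (2)] = 72/8 = 9.
A character is irreducible iff <chi, chi> = 1, so this representation is reducible.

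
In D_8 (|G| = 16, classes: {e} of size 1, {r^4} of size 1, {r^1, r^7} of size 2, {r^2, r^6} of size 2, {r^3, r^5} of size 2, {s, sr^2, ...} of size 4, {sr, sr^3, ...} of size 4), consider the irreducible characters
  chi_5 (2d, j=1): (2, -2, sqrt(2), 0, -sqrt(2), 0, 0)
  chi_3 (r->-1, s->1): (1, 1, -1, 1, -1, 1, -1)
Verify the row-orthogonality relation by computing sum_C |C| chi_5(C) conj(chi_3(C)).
Sum = 0; so <chi_5, chi_3> = 0 (distinct irreducibles are orthogonal).

Proof sketch: Compute term by term over conjugacy classes (|C| * chi_5(C) * conj(chi_3(C))):
  1*(2)*conj(1) + 1*(-2)*conj(1) + 2*(sqrt(2))*conj(-1) + 2*(0)*conj(1) + 2*(-sqrt(2))*conj(-1) + 4*(0)*conj(1) + 4*(0)*conj(-1)
  = (2) + (-2) + (-2*sqrt(2)) + (0) + (2*sqrt(2)) + (0) + (0)
  = 0.
Dividing by |G| = 16 gives 0/16 = 0, matching the row-orthogonality relation <chi_5, chi_3> = [chi_5 = chi_3].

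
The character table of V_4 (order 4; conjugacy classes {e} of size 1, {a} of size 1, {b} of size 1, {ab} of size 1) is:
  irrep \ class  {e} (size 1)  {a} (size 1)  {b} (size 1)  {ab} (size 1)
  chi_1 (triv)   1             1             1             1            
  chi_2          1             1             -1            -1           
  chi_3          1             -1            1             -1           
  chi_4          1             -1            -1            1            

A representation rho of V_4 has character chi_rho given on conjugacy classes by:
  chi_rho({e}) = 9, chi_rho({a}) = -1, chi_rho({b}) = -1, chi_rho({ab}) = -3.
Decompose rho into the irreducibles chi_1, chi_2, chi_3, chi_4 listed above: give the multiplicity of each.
Multiplicities: chi_1: 1, chi_2: 3, chi_3: 3, chi_4: 2.

Justification: Use <chi_rho, chi> = (1/|G|) sum_C |C| * chi_rho(C) * conj(chi(C)) with |G| = 4 for each irreducible chi in the table:
  <chi_rho, chi_1> = (1/4)[1*(9)*conj(1) + 1*(-1)*conj(1) + 1*(-1)*conj(1) + 1*(-3)*conj(1)]
      = (1/4)[(9) + (-1) + (-1) + (-3)] = 4/4 = 1
  <chi_rho, chi_2> = (1/4)[1*(9)*conj(1) + 1*(-1)*conj(1) + 1*(-1)*conj(-1) + 1*(-3)*conj(-1)]
      = (1/4)[(9) + (-1) + (1) + (3)] = 12/4 = 3
  <chi_rho, chi_3> = (1/4)[1*(9)*conj(1) + 1*(-1)*conj(-1) + 1*(-1)*conj(1) + 1*(-3)*conj(-1)]
      = (1/4)[(9) + (1) + (-1) + (3)] = 12/4 = 3
  <chi_rho, chi_4> = (1/4)[1*(9)*conj(1) + 1*(-1)*conj(-1) + 1*(-1)*conj(-1) + 1*(-3)*conj(1)]
      = (1/4)[(9) + (1) + (1) + (-3)] = 8/4 = 2
Dimension check: dim(rho) = sum (mult * dim) = 1*1 + 3*1 + 3*1 + 2*1 = 9 = chi_rho(e) = 9.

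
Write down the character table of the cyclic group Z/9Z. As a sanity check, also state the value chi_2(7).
Character table of Z/9Z (irreps indexed chi_0,...,chi_8 with chi_k(m) = zeta_9^(k*m), zeta_9 = exp(2*pi*i/9)):
  irrep \ class  {0} (size 1)  {1} (size 1)    {2} (size 1)    {3} (size 1)    {4} (size 1)    {5} (size 1)    {6} (size 1)    {7} (size 1)    {8} (size 1)  
  chi_0          1             1               1               1               1               1               1               1               1             
  chi_1          1             exp(2*I*pi/9)   exp(4*I*pi/9)   exp(2*I*pi/3)   exp(8*I*pi/9)   exp(-8*I*pi/9)  exp(-2*I*pi/3)  exp(-4*I*pi/9)  exp(-2*I*pi/9)
  chi_2          1             exp(4*I*pi/9)   exp(8*I*pi/9)   exp(-2*I*pi/3)  exp(-2*I*pi/9)  exp(2*I*pi/9)   exp(2*I*pi/3)   exp(-8*I*pi/9)  exp(-4*I*pi/9)
  chi_3          1             exp(2*I*pi/3)   exp(-2*I*pi/3)  1               exp(2*I*pi/3)   exp(-2*I*pi/3)  1               exp(2*I*pi/3)   exp(-2*I*pi/3)
  chi_4          1             exp(8*I*pi/9)   exp(-2*I*pi/9)  exp(2*I*pi/3)   exp(-4*I*pi/9)  exp(4*I*pi/9)   exp(-2*I*pi/3)  exp(2*I*pi/9)   exp(-8*I*pi/9)
  chi_5          1             exp(-8*I*pi/9)  exp(2*I*pi/9)   exp(-2*I*pi/3)  exp(4*I*pi/9)   exp(-4*I*pi/9)  exp(2*I*pi/3)   exp(-2*I*pi/9)  exp(8*I*pi/9) 
  chi_6          1             exp(-2*I*pi/3)  exp(2*I*pi/3)   1               exp(-2*I*pi/3)  exp(2*I*pi/3)   1               exp(-2*I*pi/3)  exp(2*I*pi/3) 
  chi_7          1             exp(-4*I*pi/9)  exp(-8*I*pi/9)  exp(2*I*pi/3)   exp(2*I*pi/9)   exp(-2*I*pi/9)  exp(-2*I*pi/3)  exp(8*I*pi/9)   exp(4*I*pi/9) 
  chi_8          1             exp(-2*I*pi/9)  exp(-4*I*pi/9)  exp(-2*I*pi/3)  exp(-8*I*pi/9)  exp(8*I*pi/9)   exp(2*I*pi/3)   exp(4*I*pi/9)   exp(2*I*pi/9) 

Spot check: chi_2(7) = zeta_9^(2*7) = zeta_9^14 = exp(-8*I*pi/9).

Derivation: Z/9Z is abelian, so all 9 irreducible complex representations are 1-dimensional. They are given by chi_k(m) = zeta_9^(k*m) for k = 0,...,8. Row orthogonality: sum_m chi_k(m) conj(chi_l(m)) = 9 * [k = l].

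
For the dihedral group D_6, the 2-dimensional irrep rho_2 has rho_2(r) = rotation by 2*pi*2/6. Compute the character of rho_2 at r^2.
chi_{rho_2}(r^2) = 2*cos(2*pi*2*2/6) = -1

rho_2(r^2) is rotation by angle 2*pi*2*2/6, whose trace is 2*cos(2*pi*2*2/6) = -1.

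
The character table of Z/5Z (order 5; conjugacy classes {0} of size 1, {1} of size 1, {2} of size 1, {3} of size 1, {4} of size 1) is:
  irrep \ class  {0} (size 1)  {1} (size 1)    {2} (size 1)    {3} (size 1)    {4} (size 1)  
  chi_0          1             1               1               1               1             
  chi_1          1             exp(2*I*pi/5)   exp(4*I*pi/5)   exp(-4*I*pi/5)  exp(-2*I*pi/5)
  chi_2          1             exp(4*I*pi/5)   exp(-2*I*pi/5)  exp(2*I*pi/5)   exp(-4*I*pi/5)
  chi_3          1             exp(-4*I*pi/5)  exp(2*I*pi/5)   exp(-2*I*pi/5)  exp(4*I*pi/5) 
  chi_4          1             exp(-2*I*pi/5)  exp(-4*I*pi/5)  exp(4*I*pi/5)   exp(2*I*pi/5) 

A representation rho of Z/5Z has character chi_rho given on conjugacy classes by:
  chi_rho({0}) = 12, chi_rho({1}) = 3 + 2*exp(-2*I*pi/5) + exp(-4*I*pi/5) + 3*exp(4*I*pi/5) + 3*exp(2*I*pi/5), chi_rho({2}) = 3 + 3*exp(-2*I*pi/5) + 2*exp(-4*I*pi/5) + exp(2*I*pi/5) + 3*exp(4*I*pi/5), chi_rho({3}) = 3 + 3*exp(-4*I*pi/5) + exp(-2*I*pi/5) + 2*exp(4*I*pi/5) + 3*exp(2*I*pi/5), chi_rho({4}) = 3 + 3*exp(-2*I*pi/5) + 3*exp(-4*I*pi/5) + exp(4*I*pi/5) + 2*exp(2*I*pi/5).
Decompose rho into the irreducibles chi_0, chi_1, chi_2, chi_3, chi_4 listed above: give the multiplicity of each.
Multiplicities: chi_0: 3, chi_1: 3, chi_2: 3, chi_3: 1, chi_4: 2.

Reasoning: Use <chi_rho, chi> = (1/|G|) sum_C |C| * chi_rho(C) * conj(chi(C)) with |G| = 5 for each irreducible chi in the table:
  <chi_rho, chi_0> = (1/5)[1*(12)*conj(1) + 1*(3 + 2*exp(-2*I*pi/5) + exp(-4*I*pi/5) + 3*exp(4*I*pi/5) + 3*exp(2*I*pi/5))*conj(1) + 1*(3 + 3*exp(-2*I*pi/5) + 2*exp(-4*I*pi/5) + exp(2*I*pi/5) + 3*exp(4*I*pi/5))*conj(1) + 1*(3 + 3*exp(-4*I*pi/5) + exp(-2*I*pi/5) + 2*exp(4*I*pi/5) + 3*exp(2*I*pi/5))*conj(1) + 1*(3 + 3*exp(-2*I*pi/5) + 3*exp(-4*I*pi/5) + exp(4*I*pi/5) + 2*exp(2*I*pi/5))*conj(1)]
      = (1/5)[(12) + (3 + 2*exp(-2*I*pi/5) + exp(-4*I*pi/5) + 3*exp(4*I*pi/5) + 3*exp(2*I*pi/5)) + (3 + 3*exp(-2*I*pi/5) + 2*exp(-4*I*pi/5) + exp(2*I*pi/5) + 3*exp(4*I*pi/5)) + (3 + 3*exp(-4*I*pi/5) + exp(-2*I*pi/5) + 2*exp(4*I*pi/5) + 3*exp(2*I*pi/5)) + (3 + 3*exp(-2*I*pi/5) + 3*exp(-4*I*pi/5) + exp(4*I*pi/5) + 2*exp(2*I*pi/5))] = 15/5 = 3
  <chi_rho, chi_1> = (1/5)[1*(12)*conj(1) + 1*(3 + 2*exp(-2*I*pi/5) + exp(-4*I*pi/5) + 3*exp(4*I*pi/5) + 3*exp(2*I*pi/5))*conj(exp(2*I*pi/5)) + 1*(3 + 3*exp(-2*I*pi/5) + 2*exp(-4*I*pi/5) + exp(2*I*pi/5) + 3*exp(4*I*pi/5))*conj(exp(4*I*pi/5)) + 1*(3 + 3*exp(-4*I*pi/5) + exp(-2*I*pi/5) + 2*exp(4*I*pi/5) + 3*exp(2*I*pi/5))*conj(exp(-4*I*pi/5)) + 1*(3 + 3*exp(-2*I*pi/5) + 3*exp(-4*I*pi/5) + exp(4*I*pi/5) + 2*exp(2*I*pi/5))*conj(exp(-2*I*pi/5))]
      = (1/5)[(12) + (3 + 3*exp(-2*I*pi/5) + 2*exp(-4*I*pi/5) + exp(4*I*pi/5) + 3*exp(2*I*pi/5)) + (3 + 3*exp(-4*I*pi/5) + exp(-2*I*pi/5) + 3*exp(4*I*pi/5) + 2*exp(2*I*pi/5)) + (3 + 2*exp(-2*I*pi/5) + 3*exp(-4*I*pi/5) + exp(2*I*pi/5) + 3*exp(4*I*pi/5)) + (3 + 3*exp(-2*I*pi/5) + exp(-4*I*pi/5) + 2*exp(4*I*pi/5) + 3*exp(2*I*pi/5))] = 15/5 = 3
  <chi_rho, chi_2> = (1/5)[1*(12)*conj(1) + 1*(3 + 2*exp(-2*I*pi/5) + exp(-4*I*pi/5) + 3*exp(4*I*pi/5) + 3*exp(2*I*pi/5))*conj(exp(4*I*pi/5)) + 1*(3 + 3*exp(-2*I*pi/5) + 2*exp(-4*I*pi/5) + exp(2*I*pi/5) + 3*exp(4*I*pi/5))*conj(exp(-2*I*pi/5)) + 1*(3 + 3*exp(-4*I*pi/5) + exp(-2*I*pi/5) + 2*exp(4*I*pi/5) + 3*exp(2*I*pi/5))*conj(exp(2*I*pi/5)) + 1*(3 + 3*exp(-2*I*pi/5) + 3*exp(-4*I*pi/5) + exp(4*I*pi/5) + 2*exp(2*I*pi/5))*conj(exp(-4*I*pi/5))]
      = (1/5)[(12) + (3 + 3*exp(-2*I*pi/5) + 3*exp(-4*I*pi/5) + exp(2*I*pi/5) + 2*exp(4*I*pi/5)) + (3 + 2*exp(-2*I*pi/5) + 3*exp(-4*I*pi/5) + exp(4*I*pi/5) + 3*exp(2*I*pi/5)) + (3 + 3*exp(-2*I*pi/5) + exp(-4*I*pi/5) + 3*exp(4*I*pi/5) + 2*exp(2*I*pi/5)) + (3 + 2*exp(-4*I*pi/5) + exp(-2*I*pi/5) + 3*exp(4*I*pi/5) + 3*exp(2*I*pi/5))] = 15/5 = 3
  <chi_rho, chi_3> = (1/5)[1*(12)*conj(1) + 1*(3 + 2*exp(-2*I*pi/5) + exp(-4*I*pi/5) + 3*exp(4*I*pi/5) + 3*exp(2*I*pi/5))*conj(exp(-4*I*pi/5)) + 1*(3 + 3*exp(-2*I*pi/5) + 2*exp(-4*I*pi/5) + exp(2*I*pi/5) + 3*exp(4*I*pi/5))*conj(exp(2*I*pi/5)) + 1*(3 + 3*exp(-4*I*pi/5) + exp(-2*I*pi/5) + 2*exp(4*I*pi/5) + 3*exp(2*I*pi/5))*conj(exp(-2*I*pi/5)) + 1*(3 + 3*exp(-2*I*pi/5) + 3*exp(-4*I*pi/5) + exp(4*I*pi/5) + 2*exp(2*I*pi/5))*conj(exp(4*I*pi/5))]
      = (1/5)[(12) + (1 + 3*exp(-2*I*pi/5) + 3*exp(-4*I*pi/5) + 3*exp(4*I*pi/5) + 2*exp(2*I*pi/5)) + (1 + 3*exp(-2*I*pi/5) + 3*exp(-4*I*pi/5) + 2*exp(4*I*pi/5) + 3*exp(2*I*pi/5)) + (1 + 3*exp(-2*I*pi/5) + 2*exp(-4*I*pi/5) + 3*exp(4*I*pi/5) + 3*exp(2*I*pi/5)) + (1 + 2*exp(-2*I*pi/5) + 3*exp(-4*I*pi/5) + 3*exp(4*I*pi/5) + 3*exp(2*I*pi/5))] = 5/5 = 1
  <chi_rho, chi_4> = (1/5)[1*(12)*conj(1) + 1*(3 + 2*exp(-2*I*pi/5) + exp(-4*I*pi/5) + 3*exp(4*I*pi/5) + 3*exp(2*I*pi/5))*conj(exp(-2*I*pi/5)) + 1*(3 + 3*exp(-2*I*pi/5) + 2*exp(-4*I*pi/5) + exp(2*I*pi/5) + 3*exp(4*I*pi/5))*conj(exp(-4*I*pi/5)) + 1*(3 + 3*exp(-4*I*pi/5) + exp(-2*I*pi/5) + 2*exp(4*I*pi/5) + 3*exp(2*I*pi/5))*conj(exp(4*I*pi/5)) + 1*(3 + 3*exp(-2*I*pi/5) + 3*exp(-4*I*pi/5) + exp(4*I*pi/5) + 2*exp(2*I*pi/5))*conj(exp(2*I*pi/5))]
      = (1/5)[(12) + (2 + 3*exp(-4*I*pi/5) + exp(-2*I*pi/5) + 3*exp(4*I*pi/5) + 3*exp(2*I*pi/5)) + (2 + 3*exp(-2*I*pi/5) + exp(-4*I*pi/5) + 3*exp(4*I*pi/5) + 3*exp(2*I*pi/5)) + (2 + 3*exp(-2*I*pi/5) + 3*exp(-4*I*pi/5) + exp(4*I*pi/5) + 3*exp(2*I*pi/5)) + (2 + 3*exp(-2*I*pi/5) + 3*exp(-4*I*pi/5) + exp(2*I*pi/5) + 3*exp(4*I*pi/5))] = 10/5 = 2
(Exp terms are combined using exp(i*s)*conj(exp(i*t)) = exp(i*(s-t)), and sums of them are collapsed using the identity that for every m > 1 the m distinct m-th roots of unity sum to 0, e.g. 1 + exp(2*I*pi/3) + exp(-2*I*pi/3) = 0.)
Dimension check: dim(rho) = sum (mult * dim) = 3*1 + 3*1 + 3*1 + 1*1 + 2*1 = 12 = chi_rho(e) = 12.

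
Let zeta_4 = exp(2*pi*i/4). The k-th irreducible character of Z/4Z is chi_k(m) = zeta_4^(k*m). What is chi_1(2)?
chi_1(2) = zeta_4^2 = -1

Why: chi_1(2) = zeta_4^(1*2) = zeta_4^2. Since zeta_4^4 = 1, this equals zeta_4^2 = exp(2*pi*i*2/4) = -1.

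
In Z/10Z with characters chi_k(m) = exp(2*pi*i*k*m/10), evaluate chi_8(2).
chi_8(2) = zeta_10^16 = exp(-4*I*pi/5)

Solution. chi_8(2) = zeta_10^(8*2) = zeta_10^16. Since zeta_10^10 = 1, this equals zeta_10^6 = exp(2*pi*i*6/10) = exp(-4*I*pi/5).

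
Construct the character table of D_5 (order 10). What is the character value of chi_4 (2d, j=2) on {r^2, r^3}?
Conjugacy classes: {e} of size 1, {r^1, r^4} of size 2, {r^2, r^3} of size 2, {s, sr, ..., sr^4} of size 5.
Character table:
  irrep \ class              {e} (size 1)  {r^1, r^4} (size 2)  {r^2, r^3} (size 2)  {s, sr, ..., sr^4} (size 5)
  chi_1 (triv)               1             1                    1                    1                          
  chi_2 (sign: r->1, s->-1)  1             1                    1                    -1                         
  chi_3 (2d, j=1)            2             -1/2 + sqrt(5)/2     -sqrt(5)/2 - 1/2     0                          
  chi_4 (2d, j=2)            2             -sqrt(5)/2 - 1/2     -1/2 + sqrt(5)/2     0                          

Spot check: chi_4 (2d, j=2) on {r^2, r^3} = -1/2 + sqrt(5)/2.

Justification: D_5 has order 2*5 = 10 with 4 conjugacy classes, hence 4 irreducibles. Sum of squared dims 1 + 1 + 4 + 4 = 10 = |G|. Linear characters come from the abelianisation; the 2-dimensional irreps have character r^k -> 2*cos(2*pi*j*k/5), reflections -> 0.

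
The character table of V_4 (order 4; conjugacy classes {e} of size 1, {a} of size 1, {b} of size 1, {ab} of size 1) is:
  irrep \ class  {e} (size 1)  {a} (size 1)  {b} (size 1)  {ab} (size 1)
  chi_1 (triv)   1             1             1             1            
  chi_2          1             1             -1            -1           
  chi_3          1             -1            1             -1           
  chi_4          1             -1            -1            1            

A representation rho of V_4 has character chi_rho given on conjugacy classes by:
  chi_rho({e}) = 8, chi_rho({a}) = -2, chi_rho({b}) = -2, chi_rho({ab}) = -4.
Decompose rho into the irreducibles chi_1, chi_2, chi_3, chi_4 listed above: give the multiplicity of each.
Multiplicities: chi_1: 0, chi_2: 3, chi_3: 3, chi_4: 2.

Derivation: Use <chi_rho, chi> = (1/|G|) sum_C |C| * chi_rho(C) * conj(chi(C)) with |G| = 4 for each irreducible chi in the table:
  <chi_rho, chi_1> = (1/4)[1*(8)*conj(1) + 1*(-2)*conj(1) + 1*(-2)*conj(1) + 1*(-4)*conj(1)]
      = (1/4)[(8) + (-2) + (-2) + (-4)] = 0/4 = 0
  <chi_rho, chi_2> = (1/4)[1*(8)*conj(1) + 1*(-2)*conj(1) + 1*(-2)*conj(-1) + 1*(-4)*conj(-1)]
      = (1/4)[(8) + (-2) + (2) + (4)] = 12/4 = 3
  <chi_rho, chi_3> = (1/4)[1*(8)*conj(1) + 1*(-2)*conj(-1) + 1*(-2)*conj(1) + 1*(-4)*conj(-1)]
      = (1/4)[(8) + (2) + (-2) + (4)] = 12/4 = 3
  <chi_rho, chi_4> = (1/4)[1*(8)*conj(1) + 1*(-2)*conj(-1) + 1*(-2)*conj(-1) + 1*(-4)*conj(1)]
      = (1/4)[(8) + (2) + (2) + (-4)] = 8/4 = 2
Dimension check: dim(rho) = sum (mult * dim) = 0*1 + 3*1 + 3*1 + 2*1 = 8 = chi_rho(e) = 8.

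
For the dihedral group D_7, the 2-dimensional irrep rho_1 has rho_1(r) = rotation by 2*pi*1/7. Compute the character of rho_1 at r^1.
chi_{rho_1}(r^1) = 2*cos(2*pi*1*1/7) = 2*cos(2*pi/7)

Reasoning: rho_1(r^1) is rotation by angle 2*pi*1*1/7, whose trace is 2*cos(2*pi*1*1/7) = 2*cos(2*pi/7).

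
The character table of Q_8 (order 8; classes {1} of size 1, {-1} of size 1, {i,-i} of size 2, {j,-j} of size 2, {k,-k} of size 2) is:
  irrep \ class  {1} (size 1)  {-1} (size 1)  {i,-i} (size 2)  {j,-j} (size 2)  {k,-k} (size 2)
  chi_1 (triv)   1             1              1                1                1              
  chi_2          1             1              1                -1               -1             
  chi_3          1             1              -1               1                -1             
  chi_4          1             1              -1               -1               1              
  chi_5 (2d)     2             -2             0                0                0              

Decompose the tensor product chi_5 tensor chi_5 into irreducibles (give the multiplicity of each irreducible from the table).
chi_5 tensor chi_5 = chi_1 + chi_2 + chi_3 + chi_4 (all other irreducibles have multiplicity 0).

Argument: The character of a tensor product is the pointwise product (chi_5 * chi_5)(C) = chi_5(C) * chi_5(C):
  {1}: (2)*(2), {-1}: (-2)*(-2), {i,-i}: (0)*(0), {j,-j}: (0)*(0), {k,-k}: (0)*(0)
so (chi_5 * chi_5) takes values
  {1} -> 4, {-1} -> 4, {i,-i} -> 0, {j,-j} -> 0, {k,-k} -> 0.
Now take the inner product of this character with each irreducible chi from the table, <chi_5*chi_5, chi> = (1/8) sum_C |C| (chi_5*chi_5)(C) conj(chi(C)):
  <chi_5*chi_5, chi_1> = (1/8)[1*(4)*conj(1) + 1*(4)*conj(1) + 2*(0)*conj(1) + 2*(0)*conj(1) + 2*(0)*conj(1)]
      = (1/8)[(4) + (4) + (0) + (0) + (0)] = 8/8 = 1
  <chi_5*chi_5, chi_2> = (1/8)[1*(4)*conj(1) + 1*(4)*conj(1) + 2*(0)*conj(1) + 2*(0)*conj(-1) + 2*(0)*conj(-1)]
      = (1/8)[(4) + (4) + (0) + (0) + (0)] = 8/8 = 1
  <chi_5*chi_5, chi_3> = (1/8)[1*(4)*conj(1) + 1*(4)*conj(1) + 2*(0)*conj(-1) + 2*(0)*conj(1) + 2*(0)*conj(-1)]
      = (1/8)[(4) + (4) + (0) + (0) + (0)] = 8/8 = 1
  <chi_5*chi_5, chi_4> = (1/8)[1*(4)*conj(1) + 1*(4)*conj(1) + 2*(0)*conj(-1) + 2*(0)*conj(-1) + 2*(0)*conj(1)]
      = (1/8)[(4) + (4) + (0) + (0) + (0)] = 8/8 = 1
  <chi_5*chi_5, chi_5> = (1/8)[1*(4)*conj(2) + 1*(4)*conj(-2) + 2*(0)*conj(0) + 2*(0)*conj(0) + 2*(0)*conj(0)]
      = (1/8)[(8) + (-8) + (0) + (0) + (0)] = 0/8 = 0
Hence the multiplicities are chi_1: 1, chi_2: 1, chi_3: 1, chi_4: 1. Dimension check: dim(chi_5)*dim(chi_5) = 2*2 = 4 and sum (mult * dim) = 1*1 + 1*1 + 1*1 + 1*1 = 4.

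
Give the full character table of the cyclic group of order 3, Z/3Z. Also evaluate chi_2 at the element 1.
Character table of Z/3Z (irreps indexed chi_0,...,chi_2 with chi_k(m) = zeta_3^(k*m), zeta_3 = exp(2*pi*i/3)):
  irrep \ class  {0} (size 1)  {1} (size 1)    {2} (size 1)  
  chi_0          1             1               1             
  chi_1          1             exp(2*I*pi/3)   exp(-2*I*pi/3)
  chi_2          1             exp(-2*I*pi/3)  exp(2*I*pi/3) 

Spot check: chi_2(1) = zeta_3^(2*1) = zeta_3^2 = exp(-2*I*pi/3).

Justification: Z/3Z is abelian, so all 3 irreducible complex representations are 1-dimensional. They are given by chi_k(m) = zeta_3^(k*m) for k = 0,...,2. Row orthogonality: sum_m chi_k(m) conj(chi_l(m)) = 3 * [k = l].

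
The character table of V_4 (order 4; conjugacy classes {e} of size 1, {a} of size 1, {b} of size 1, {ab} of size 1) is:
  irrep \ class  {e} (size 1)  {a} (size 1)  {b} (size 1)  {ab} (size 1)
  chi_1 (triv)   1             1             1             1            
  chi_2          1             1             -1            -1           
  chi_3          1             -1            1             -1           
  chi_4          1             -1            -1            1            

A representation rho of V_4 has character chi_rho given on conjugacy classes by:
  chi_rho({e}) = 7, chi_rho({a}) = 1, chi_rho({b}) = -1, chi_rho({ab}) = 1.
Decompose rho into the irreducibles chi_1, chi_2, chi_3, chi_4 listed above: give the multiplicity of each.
Multiplicities: chi_1: 2, chi_2: 2, chi_3: 1, chi_4: 2.

Proof sketch: Use <chi_rho, chi> = (1/|G|) sum_C |C| * chi_rho(C) * conj(chi(C)) with |G| = 4 for each irreducible chi in the table:
  <chi_rho, chi_1> = (1/4)[1*(7)*conj(1) + 1*(1)*conj(1) + 1*(-1)*conj(1) + 1*(1)*conj(1)]
      = (1/4)[(7) + (1) + (-1) + (1)] = 8/4 = 2
  <chi_rho, chi_2> = (1/4)[1*(7)*conj(1) + 1*(1)*conj(1) + 1*(-1)*conj(-1) + 1*(1)*conj(-1)]
      = (1/4)[(7) + (1) + (1) + (-1)] = 8/4 = 2
  <chi_rho, chi_3> = (1/4)[1*(7)*conj(1) + 1*(1)*conj(-1) + 1*(-1)*conj(1) + 1*(1)*conj(-1)]
      = (1/4)[(7) + (-1) + (-1) + (-1)] = 4/4 = 1
  <chi_rho, chi_4> = (1/4)[1*(7)*conj(1) + 1*(1)*conj(-1) + 1*(-1)*conj(-1) + 1*(1)*conj(1)]
      = (1/4)[(7) + (-1) + (1) + (1)] = 8/4 = 2
Dimension check: dim(rho) = sum (mult * dim) = 2*1 + 2*1 + 1*1 + 2*1 = 7 = chi_rho(e) = 7.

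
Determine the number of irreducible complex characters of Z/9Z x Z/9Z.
81

Justification: The number of irreducible complex representations of a finite group equals its number of conjugacy classes. Z/9Z x Z/9Z is abelian of order 81, so every element is its own conjugacy class: 81 classes, so Z/9Z x Z/9Z (order 81) has exactly 81 irreducible complex representations.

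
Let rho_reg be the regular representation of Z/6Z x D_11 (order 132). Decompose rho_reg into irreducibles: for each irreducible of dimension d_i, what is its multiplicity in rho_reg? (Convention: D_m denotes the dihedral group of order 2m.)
Each irreducible V_i of dimension d_i appears with multiplicity d_i, i.e. rho_reg = (direct sum over all irreducibles V_i) d_i V_i. The irreducible dimensions for Z/6Z x D_11 are 1, 1, 1, 1, 1, 1, 1, 1, 1, 1, 1, 1, 2, 2, 2, 2, 2, 2, 2, 2, 2, 2, 2, 2, 2, 2, 2, 2, 2, 2, 2, 2, 2, 2, 2, 2, 2, 2, 2, 2, 2, 2: 12 irreducibles of dimension 1, each with multiplicity 1; 30 irreducibles of dimension 2, each with multiplicity 2. Total dimension 12*1*1 + 30*2*2 = 132 = |G|.

Justification: General theorem: in the regular representation of a finite group G, each irreducible appears with multiplicity equal to its dimension. Check: dim(rho_reg) = sum d_i^2 = 1 + 1 + 1 + 1 + 1 + 1 + 1 + 1 + 1 + 1 + 1 + 1 + 4 + 4 + 4 + 4 + 4 + 4 + 4 + 4 + 4 + 4 + 4 + 4 + 4 + 4 + 4 + 4 + 4 + 4 + 4 + 4 + 4 + 4 + 4 + 4 + 4 + 4 + 4 + 4 + 4 + 4 = 132 = |G|.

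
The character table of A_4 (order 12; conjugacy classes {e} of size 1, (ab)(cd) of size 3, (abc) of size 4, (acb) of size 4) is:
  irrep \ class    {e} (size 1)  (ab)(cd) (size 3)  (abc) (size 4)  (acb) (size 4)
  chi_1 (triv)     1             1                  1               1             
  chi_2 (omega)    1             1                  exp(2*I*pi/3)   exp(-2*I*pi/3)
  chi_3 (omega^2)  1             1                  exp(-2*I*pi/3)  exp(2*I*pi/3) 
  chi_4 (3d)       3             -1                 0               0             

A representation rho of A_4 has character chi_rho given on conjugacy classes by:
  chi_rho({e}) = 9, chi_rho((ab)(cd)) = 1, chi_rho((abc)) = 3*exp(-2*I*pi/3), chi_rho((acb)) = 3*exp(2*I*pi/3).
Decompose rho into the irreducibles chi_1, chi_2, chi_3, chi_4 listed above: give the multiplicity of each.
Multiplicities: chi_1: 0, chi_2: 0, chi_3: 3, chi_4: 2.

Use <chi_rho, chi> = (1/|G|) sum_C |C| * chi_rho(C) * conj(chi(C)) with |G| = 12 for each irreducible chi in the table:
  <chi_rho, chi_1> = (1/12)[1*(9)*conj(1) + 3*(1)*conj(1) + 4*(3*exp(-2*I*pi/3))*conj(1) + 4*(3*exp(2*I*pi/3))*conj(1)]
      = (1/12)[(9) + (3) + (12*exp(-2*I*pi/3)) + (12*exp(2*I*pi/3))] = 0/12 = 0
  <chi_rho, chi_2> = (1/12)[1*(9)*conj(1) + 3*(1)*conj(1) + 4*(3*exp(-2*I*pi/3))*conj(exp(2*I*pi/3)) + 4*(3*exp(2*I*pi/3))*conj(exp(-2*I*pi/3))]
      = (1/12)[(9) + (3) + (12*exp(2*I*pi/3)) + (12*exp(-2*I*pi/3))] = 0/12 = 0
  <chi_rho, chi_3> = (1/12)[1*(9)*conj(1) + 3*(1)*conj(1) + 4*(3*exp(-2*I*pi/3))*conj(exp(-2*I*pi/3)) + 4*(3*exp(2*I*pi/3))*conj(exp(2*I*pi/3))]
      = (1/12)[(9) + (3) + (12) + (12)] = 36/12 = 3
  <chi_rho, chi_4> = (1/12)[1*(9)*conj(3) + 3*(1)*conj(-1) + 4*(3*exp(-2*I*pi/3))*conj(0) + 4*(3*exp(2*I*pi/3))*conj(0)]
      = (1/12)[(27) + (-3) + (0) + (0)] = 24/12 = 2
(Exp terms are combined using exp(i*s)*conj(exp(i*t)) = exp(i*(s-t)), and sums of them are collapsed using the identity that for every m > 1 the m distinct m-th roots of unity sum to 0, e.g. 1 + exp(2*I*pi/3) + exp(-2*I*pi/3) = 0.)
Dimension check: dim(rho) = sum (mult * dim) = 0*1 + 0*1 + 3*1 + 2*3 = 9 = chi_rho(e) = 9.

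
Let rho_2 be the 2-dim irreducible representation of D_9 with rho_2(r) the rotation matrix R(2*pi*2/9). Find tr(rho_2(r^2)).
chi_{rho_2}(r^2) = 2*cos(2*pi*2*2/9) = -2*cos(pi/9)

Explanation: rho_2(r^2) is rotation by angle 2*pi*2*2/9, whose trace is 2*cos(2*pi*2*2/9) = -2*cos(pi/9).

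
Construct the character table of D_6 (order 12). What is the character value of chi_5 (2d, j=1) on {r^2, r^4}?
Conjugacy classes: {e} of size 1, {r^3} of size 1, {r^1, r^5} of size 2, {r^2, r^4} of size 2, {s, sr^2, ...} of size 3, {sr, sr^3, ...} of size 3.
Character table:
  irrep \ class              {e} (size 1)  {r^3} (size 1)  {r^1, r^5} (size 2)  {r^2, r^4} (size 2)  {s, sr^2, ...} (size 3)  {sr, sr^3, ...} (size 3)
  chi_1 (triv)               1             1               1                    1                    1                        1                       
  chi_2 (sign: r->1, s->-1)  1             1               1                    1                    -1                       -1                      
  chi_3 (r->-1, s->1)        1             -1              -1                   1                    1                        -1                      
  chi_4 (r->-1, s->-1)       1             -1              -1                   1                    -1                       1                       
  chi_5 (2d, j=1)            2             -2              1                    -1                   0                        0                       
  chi_6 (2d, j=2)            2             2               -1                   -1                   0                        0                       

Spot check: chi_5 (2d, j=1) on {r^2, r^4} = -1.

Justification: D_6 has order 2*6 = 12 with 6 conjugacy classes, hence 6 irreducibles. Sum of squared dims 1 + 1 + 1 + 1 + 4 + 4 = 12 = |G|. Linear characters come from the abelianisation; the 2-dimensional irreps have character r^k -> 2*cos(2*pi*j*k/6), reflections -> 0.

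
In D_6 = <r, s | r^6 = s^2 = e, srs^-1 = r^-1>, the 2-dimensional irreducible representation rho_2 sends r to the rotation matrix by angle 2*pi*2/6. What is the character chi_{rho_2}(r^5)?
chi_{rho_2}(r^5) = 2*cos(2*pi*2*5/6) = -1

Argument: rho_2(r^5) is rotation by angle 2*pi*2*5/6, whose trace is 2*cos(2*pi*2*5/6) = -1.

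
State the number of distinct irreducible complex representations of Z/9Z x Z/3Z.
27

Working: The number of irreducible complex representations of a finite group equals its number of conjugacy classes. Z/9Z x Z/3Z is abelian of order 27, so every element is its own conjugacy class: 27 classes, so Z/9Z x Z/3Z (order 27) has exactly 27 irreducible complex representations.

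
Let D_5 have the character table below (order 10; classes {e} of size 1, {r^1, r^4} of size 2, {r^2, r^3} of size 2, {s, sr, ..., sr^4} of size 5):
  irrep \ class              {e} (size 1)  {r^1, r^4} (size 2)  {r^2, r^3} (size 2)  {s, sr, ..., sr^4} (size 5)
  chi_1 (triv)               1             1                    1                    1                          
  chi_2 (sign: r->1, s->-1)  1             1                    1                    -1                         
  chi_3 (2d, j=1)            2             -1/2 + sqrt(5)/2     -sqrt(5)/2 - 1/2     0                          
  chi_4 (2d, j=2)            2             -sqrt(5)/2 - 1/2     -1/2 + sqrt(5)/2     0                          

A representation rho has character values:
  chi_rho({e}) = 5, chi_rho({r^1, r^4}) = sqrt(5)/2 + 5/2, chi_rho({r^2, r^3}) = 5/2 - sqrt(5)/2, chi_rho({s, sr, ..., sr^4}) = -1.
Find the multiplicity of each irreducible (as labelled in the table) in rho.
Multiplicities: chi_1: 1, chi_2: 2, chi_3: 1, chi_4: 0.

Justification: Use <chi_rho, chi> = (1/|G|) sum_C |C| * chi_rho(C) * conj(chi(C)) with |G| = 10 for each irreducible chi in the table:
  <chi_rho, chi_1> = (1/10)[1*(5)*conj(1) + 2*(sqrt(5)/2 + 5/2)*conj(1) + 2*(5/2 - sqrt(5)/2)*conj(1) + 5*(-1)*conj(1)]
      = (1/10)[(5) + (sqrt(5) + 5) + (5 - sqrt(5)) + (-5)] = 10/10 = 1
  <chi_rho, chi_2> = (1/10)[1*(5)*conj(1) + 2*(sqrt(5)/2 + 5/2)*conj(1) + 2*(5/2 - sqrt(5)/2)*conj(1) + 5*(-1)*conj(-1)]
      = (1/10)[(5) + (sqrt(5) + 5) + (5 - sqrt(5)) + (5)] = 20/10 = 2
  <chi_rho, chi_3> = (1/10)[1*(5)*conj(2) + 2*(sqrt(5)/2 + 5/2)*conj(-1/2 + sqrt(5)/2) + 2*(5/2 - sqrt(5)/2)*conj(-sqrt(5)/2 - 1/2) + 5*(-1)*conj(0)]
      = (1/10)[(10) + (2*sqrt(5)) + (-2*sqrt(5)) + (0)] = 10/10 = 1
  <chi_rho, chi_4> = (1/10)[1*(5)*conj(2) + 2*(sqrt(5)/2 + 5/2)*conj(-sqrt(5)/2 - 1/2) + 2*(5/2 - sqrt(5)/2)*conj(-1/2 + sqrt(5)/2) + 5*(-1)*conj(0)]
      = (1/10)[(10) + (-3*sqrt(5) - 5) + (-5 + 3*sqrt(5)) + (0)] = 0/10 = 0
Dimension check: dim(rho) = sum (mult * dim) = 1*1 + 2*1 + 1*2 + 0*2 = 5 = chi_rho(e) = 5.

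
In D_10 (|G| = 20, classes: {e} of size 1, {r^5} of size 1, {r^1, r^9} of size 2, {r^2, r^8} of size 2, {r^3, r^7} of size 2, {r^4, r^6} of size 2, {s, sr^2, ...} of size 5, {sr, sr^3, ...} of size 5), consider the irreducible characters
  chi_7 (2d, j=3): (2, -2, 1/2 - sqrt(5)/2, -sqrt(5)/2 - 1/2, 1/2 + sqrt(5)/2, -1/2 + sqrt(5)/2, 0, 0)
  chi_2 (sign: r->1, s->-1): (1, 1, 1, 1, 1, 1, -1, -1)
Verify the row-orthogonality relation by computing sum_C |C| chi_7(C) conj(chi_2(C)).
Sum = 0; so <chi_7, chi_2> = 0 (distinct irreducibles are orthogonal).

Why: Compute term by term over conjugacy classes (|C| * chi_7(C) * conj(chi_2(C))):
  1*(2)*conj(1) + 1*(-2)*conj(1) + 2*(1/2 - sqrt(5)/2)*conj(1) + 2*(-sqrt(5)/2 - 1/2)*conj(1) + 2*(1/2 + sqrt(5)/2)*conj(1) + 2*(-1/2 + sqrt(5)/2)*conj(1) + 5*(0)*conj(-1) + 5*(0)*conj(-1)
  = (2) + (-2) + (1 - sqrt(5)) + (-sqrt(5) - 1) + (1 + sqrt(5)) + (-1 + sqrt(5)) + (0) + (0)
  = 0.
Dividing by |G| = 20 gives 0/20 = 0, matching the row-orthogonality relation <chi_7, chi_2> = [chi_7 = chi_2].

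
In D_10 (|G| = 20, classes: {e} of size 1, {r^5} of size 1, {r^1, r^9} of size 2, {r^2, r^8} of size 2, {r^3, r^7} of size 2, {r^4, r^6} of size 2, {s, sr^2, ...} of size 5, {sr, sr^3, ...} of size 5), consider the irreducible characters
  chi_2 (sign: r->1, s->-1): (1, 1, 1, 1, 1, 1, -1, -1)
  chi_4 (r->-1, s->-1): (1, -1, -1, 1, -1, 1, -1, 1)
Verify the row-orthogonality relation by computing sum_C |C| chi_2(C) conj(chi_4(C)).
Sum = 0; so <chi_2, chi_4> = 0 (distinct irreducibles are orthogonal).

Reasoning: Compute term by term over conjugacy classes (|C| * chi_2(C) * conj(chi_4(C))):
  1*(1)*conj(1) + 1*(1)*conj(-1) + 2*(1)*conj(-1) + 2*(1)*conj(1) + 2*(1)*conj(-1) + 2*(1)*conj(1) + 5*(-1)*conj(-1) + 5*(-1)*conj(1)
  = (1) + (-1) + (-2) + (2) + (-2) + (2) + (5) + (-5)
  = 0.
Dividing by |G| = 20 gives 0/20 = 0, matching the row-orthogonality relation <chi_2, chi_4> = [chi_2 = chi_4].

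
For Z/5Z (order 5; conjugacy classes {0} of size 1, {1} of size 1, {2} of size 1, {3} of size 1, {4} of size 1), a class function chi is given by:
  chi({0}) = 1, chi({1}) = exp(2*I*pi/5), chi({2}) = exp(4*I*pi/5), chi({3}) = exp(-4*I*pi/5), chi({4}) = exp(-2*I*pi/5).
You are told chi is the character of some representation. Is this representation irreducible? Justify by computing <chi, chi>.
Irreducible: <chi, chi> = 1.

Argument: <chi, chi> = (1/|G|) sum_C |C| * |chi(C)|^2 = (1/5)[1*|1|^2 + 1*|exp(2*I*pi/5)|^2 + 1*|exp(4*I*pi/5)|^2 + 1*|exp(-4*I*pi/5)|^2 + 1*|exp(-2*I*pi/5)|^2]
  = (1/5)[(1) + (1) + (1) + (1) + (1)] = 5/5 = 1.
(Exp terms are combined using exp(i*s)*conj(exp(i*t)) = exp(i*(s-t)), and sums of them are collapsed using the identity that for every m > 1 the m distinct m-th roots of unity sum to 0, e.g. 1 + exp(2*I*pi/3) + exp(-2*I*pi/3) = 0.)
A character is irreducible iff <chi, chi> = 1, so this representation is irreducible.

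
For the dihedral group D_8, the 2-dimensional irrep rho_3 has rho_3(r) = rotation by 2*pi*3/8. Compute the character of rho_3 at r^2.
chi_{rho_3}(r^2) = 2*cos(2*pi*3*2/8) = 0

Argument: rho_3(r^2) is rotation by angle 2*pi*3*2/8, whose trace is 2*cos(2*pi*3*2/8) = 0.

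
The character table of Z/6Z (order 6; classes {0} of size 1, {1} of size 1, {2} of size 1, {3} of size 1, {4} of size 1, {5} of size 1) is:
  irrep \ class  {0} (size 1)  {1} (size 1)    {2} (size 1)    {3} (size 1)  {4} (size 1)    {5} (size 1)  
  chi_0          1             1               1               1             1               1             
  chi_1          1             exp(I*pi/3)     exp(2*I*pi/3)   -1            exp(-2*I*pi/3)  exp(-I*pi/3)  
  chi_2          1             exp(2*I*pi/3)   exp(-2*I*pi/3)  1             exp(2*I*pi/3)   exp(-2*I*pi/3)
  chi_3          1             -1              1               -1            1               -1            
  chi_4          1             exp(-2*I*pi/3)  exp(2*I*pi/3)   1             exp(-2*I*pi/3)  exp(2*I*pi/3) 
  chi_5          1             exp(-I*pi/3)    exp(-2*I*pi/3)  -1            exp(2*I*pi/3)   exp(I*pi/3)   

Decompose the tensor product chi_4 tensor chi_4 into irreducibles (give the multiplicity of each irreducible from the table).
chi_4 tensor chi_4 = chi_2 (all other irreducibles have multiplicity 0).

Solution. The character of a tensor product is the pointwise product (chi_4 * chi_4)(C) = chi_4(C) * chi_4(C):
  {0}: (1)*(1), {1}: (exp(-2*I*pi/3))*(exp(-2*I*pi/3)), {2}: (exp(2*I*pi/3))*(exp(2*I*pi/3)), {3}: (1)*(1), {4}: (exp(-2*I*pi/3))*(exp(-2*I*pi/3)), {5}: (exp(2*I*pi/3))*(exp(2*I*pi/3))
so (chi_4 * chi_4) takes values
  {0} -> 1, {1} -> exp(2*I*pi/3), {2} -> exp(-2*I*pi/3), {3} -> 1, {4} -> exp(2*I*pi/3), {5} -> exp(-2*I*pi/3).
Now take the inner product of this character with each irreducible chi from the table, <chi_4*chi_4, chi> = (1/6) sum_C |C| (chi_4*chi_4)(C) conj(chi(C)):
  <chi_4*chi_4, chi_0> = (1/6)[1*(1)*conj(1) + 1*(exp(2*I*pi/3))*conj(1) + 1*(exp(-2*I*pi/3))*conj(1) + 1*(1)*conj(1) + 1*(exp(2*I*pi/3))*conj(1) + 1*(exp(-2*I*pi/3))*conj(1)]
      = (1/6)[(1) + (exp(2*I*pi/3)) + (exp(-2*I*pi/3)) + (1) + (exp(2*I*pi/3)) + (exp(-2*I*pi/3))] = 0/6 = 0
  <chi_4*chi_4, chi_1> = (1/6)[1*(1)*conj(1) + 1*(exp(2*I*pi/3))*conj(exp(I*pi/3)) + 1*(exp(-2*I*pi/3))*conj(exp(2*I*pi/3)) + 1*(1)*conj(-1) + 1*(exp(2*I*pi/3))*conj(exp(-2*I*pi/3)) + 1*(exp(-2*I*pi/3))*conj(exp(-I*pi/3))]
      = (1/6)[(1) + (exp(I*pi/3)) + (exp(2*I*pi/3)) + (-1) + (exp(-2*I*pi/3)) + (exp(-I*pi/3))] = 0/6 = 0
  <chi_4*chi_4, chi_2> = (1/6)[1*(1)*conj(1) + 1*(exp(2*I*pi/3))*conj(exp(2*I*pi/3)) + 1*(exp(-2*I*pi/3))*conj(exp(-2*I*pi/3)) + 1*(1)*conj(1) + 1*(exp(2*I*pi/3))*conj(exp(2*I*pi/3)) + 1*(exp(-2*I*pi/3))*conj(exp(-2*I*pi/3))]
      = (1/6)[(1) + (1) + (1) + (1) + (1) + (1)] = 6/6 = 1
  <chi_4*chi_4, chi_3> = (1/6)[1*(1)*conj(1) + 1*(exp(2*I*pi/3))*conj(-1) + 1*(exp(-2*I*pi/3))*conj(1) + 1*(1)*conj(-1) + 1*(exp(2*I*pi/3))*conj(1) + 1*(exp(-2*I*pi/3))*conj(-1)]
      = (1/6)[(1) + (-exp(2*I*pi/3)) + (exp(-2*I*pi/3)) + (-1) + (exp(2*I*pi/3)) + (-exp(-2*I*pi/3))] = 0/6 = 0
  <chi_4*chi_4, chi_4> = (1/6)[1*(1)*conj(1) + 1*(exp(2*I*pi/3))*conj(exp(-2*I*pi/3)) + 1*(exp(-2*I*pi/3))*conj(exp(2*I*pi/3)) + 1*(1)*conj(1) + 1*(exp(2*I*pi/3))*conj(exp(-2*I*pi/3)) + 1*(exp(-2*I*pi/3))*conj(exp(2*I*pi/3))]
      = (1/6)[(1) + (exp(-2*I*pi/3)) + (exp(2*I*pi/3)) + (1) + (exp(-2*I*pi/3)) + (exp(2*I*pi/3))] = 0/6 = 0
  <chi_4*chi_4, chi_5> = (1/6)[1*(1)*conj(1) + 1*(exp(2*I*pi/3))*conj(exp(-I*pi/3)) + 1*(exp(-2*I*pi/3))*conj(exp(-2*I*pi/3)) + 1*(1)*conj(-1) + 1*(exp(2*I*pi/3))*conj(exp(2*I*pi/3)) + 1*(exp(-2*I*pi/3))*conj(exp(I*pi/3))]
      = (1/6)[(1) + (-1) + (1) + (-1) + (1) + (-1)] = 0/6 = 0
(Exp terms are combined using exp(i*s)*conj(exp(i*t)) = exp(i*(s-t)), and sums of them are collapsed using the identity that for every m > 1 the m distinct m-th roots of unity sum to 0, e.g. 1 + exp(2*I*pi/3) + exp(-2*I*pi/3) = 0.)
Hence the multiplicities are chi_2: 1. Dimension check: dim(chi_4)*dim(chi_4) = 1*1 = 1 and sum (mult * dim) = 1*1 = 1.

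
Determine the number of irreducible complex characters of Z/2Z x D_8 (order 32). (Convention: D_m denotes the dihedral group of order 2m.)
14

Working: The number of irreducible complex representations of a finite group equals its number of conjugacy classes. For a direct product, #classes(G x H) = #classes(G) * #classes(H). Z/2Z has 2 classes (abelian), D_8 has 7 classes, so 2 * 7 = 14, so Z/2Z x D_8 (order 32) has exactly 14 irreducible complex representations.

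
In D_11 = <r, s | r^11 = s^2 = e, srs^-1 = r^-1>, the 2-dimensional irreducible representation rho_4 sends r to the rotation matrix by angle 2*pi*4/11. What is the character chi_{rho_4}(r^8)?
chi_{rho_4}(r^8) = 2*cos(2*pi*4*8/11) = 2*cos(2*pi/11)

Explanation: rho_4(r^8) is rotation by angle 2*pi*4*8/11, whose trace is 2*cos(2*pi*4*8/11) = 2*cos(2*pi/11).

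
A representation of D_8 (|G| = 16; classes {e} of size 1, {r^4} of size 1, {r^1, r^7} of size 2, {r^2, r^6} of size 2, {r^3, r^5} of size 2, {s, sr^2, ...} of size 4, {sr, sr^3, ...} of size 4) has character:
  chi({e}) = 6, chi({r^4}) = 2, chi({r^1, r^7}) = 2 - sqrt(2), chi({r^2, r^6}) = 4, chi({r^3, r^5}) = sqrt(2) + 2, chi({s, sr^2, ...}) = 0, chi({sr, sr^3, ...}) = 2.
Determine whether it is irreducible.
Not irreducible (reducible): <chi, chi> = 7 > 1.

Derivation: <chi, chi> = (1/|G|) sum_C |C| * |chi(C)|^2 = (1/16)[1*|6|^2 + 1*|2|^2 + 2*|2 - sqrt(2)|^2 + 2*|4|^2 + 2*|sqrt(2) + 2|^2 + 4*|0|^2 + 4*|2|^2]
  = (1/16)[(36) + (4) + (12 - 8*sqrt(2)) + (32) + (8*sqrt(2) + 12) + (0) + (16)] = 112/16 = 7.
A character is irreducible iff <chi, chi> = 1, so this representation is reducible.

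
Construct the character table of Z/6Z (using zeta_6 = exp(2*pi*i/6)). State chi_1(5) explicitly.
Character table of Z/6Z (irreps indexed chi_0,...,chi_5 with chi_k(m) = zeta_6^(k*m), zeta_6 = exp(2*pi*i/6)):
  irrep \ class  {0} (size 1)  {1} (size 1)    {2} (size 1)    {3} (size 1)  {4} (size 1)    {5} (size 1)  
  chi_0          1             1               1               1             1               1             
  chi_1          1             exp(I*pi/3)     exp(2*I*pi/3)   -1            exp(-2*I*pi/3)  exp(-I*pi/3)  
  chi_2          1             exp(2*I*pi/3)   exp(-2*I*pi/3)  1             exp(2*I*pi/3)   exp(-2*I*pi/3)
  chi_3          1             -1              1               -1            1               -1            
  chi_4          1             exp(-2*I*pi/3)  exp(2*I*pi/3)   1             exp(-2*I*pi/3)  exp(2*I*pi/3) 
  chi_5          1             exp(-I*pi/3)    exp(-2*I*pi/3)  -1            exp(2*I*pi/3)   exp(I*pi/3)   

Spot check: chi_1(5) = zeta_6^(1*5) = zeta_6^5 = exp(-I*pi/3).

Derivation: Z/6Z is abelian, so all 6 irreducible complex representations are 1-dimensional. They are given by chi_k(m) = zeta_6^(k*m) for k = 0,...,5. Row orthogonality: sum_m chi_k(m) conj(chi_l(m)) = 6 * [k = l].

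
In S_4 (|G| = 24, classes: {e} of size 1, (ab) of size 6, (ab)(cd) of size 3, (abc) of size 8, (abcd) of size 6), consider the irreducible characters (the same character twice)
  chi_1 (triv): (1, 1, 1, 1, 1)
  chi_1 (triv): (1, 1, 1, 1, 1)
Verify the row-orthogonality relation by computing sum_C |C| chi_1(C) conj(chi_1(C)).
Sum = 24 = |G| = 24; so <chi_1, chi_1> = 1 (norm-1 confirms irreducibility).

Derivation: Compute term by term over conjugacy classes (|C| * chi_1(C) * conj(chi_1(C))):
  1*(1)*conj(1) + 6*(1)*conj(1) + 3*(1)*conj(1) + 8*(1)*conj(1) + 6*(1)*conj(1)
  = (1) + (6) + (3) + (8) + (6)
  = 24.
Dividing by |G| = 24 gives 24/24 = 1, matching the row-orthogonality relation <chi_1, chi_1> = [chi_1 = chi_1].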